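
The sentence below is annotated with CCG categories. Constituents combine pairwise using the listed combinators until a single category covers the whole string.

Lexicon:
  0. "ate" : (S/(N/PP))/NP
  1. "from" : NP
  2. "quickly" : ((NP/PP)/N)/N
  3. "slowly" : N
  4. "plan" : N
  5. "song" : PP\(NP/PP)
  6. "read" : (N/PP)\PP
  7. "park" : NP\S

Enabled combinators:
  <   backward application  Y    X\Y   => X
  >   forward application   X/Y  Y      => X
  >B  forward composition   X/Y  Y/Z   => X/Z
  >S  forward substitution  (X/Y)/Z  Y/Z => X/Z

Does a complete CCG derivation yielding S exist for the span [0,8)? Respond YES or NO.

NO

(S/(N/PP))/NP NP ((NP/PP)/N)/N N N PP\(NP/PP) (N/PP)\PP NP\S
CKY chart[0,8] = {NP}; S ∉ chart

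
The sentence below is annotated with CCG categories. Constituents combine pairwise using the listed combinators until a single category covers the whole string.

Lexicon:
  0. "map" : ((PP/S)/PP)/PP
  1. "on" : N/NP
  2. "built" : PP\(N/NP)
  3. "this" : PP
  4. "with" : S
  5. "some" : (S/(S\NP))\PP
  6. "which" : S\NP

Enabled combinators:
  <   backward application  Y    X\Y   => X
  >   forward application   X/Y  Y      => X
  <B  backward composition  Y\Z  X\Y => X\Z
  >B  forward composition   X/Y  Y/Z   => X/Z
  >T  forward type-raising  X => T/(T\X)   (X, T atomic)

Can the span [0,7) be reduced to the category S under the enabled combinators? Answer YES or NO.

[0,7] S   >
  [0,6] S/(S\NP)   <
    [0,5] PP   >
      [0,4] PP/S   >
        [0,3] (PP/S)/PP   >
          [0,1] "map" : ((PP/S)/PP)/PP
          [1,3] PP   <
            [1,2] "on" : N/NP
            [2,3] "built" : PP\(N/NP)
        [3,4] "this" : PP
      [4,5] "with" : S
    [5,6] "some" : (S/(S\NP))\PP
  [6,7] "which" : S\NP

YES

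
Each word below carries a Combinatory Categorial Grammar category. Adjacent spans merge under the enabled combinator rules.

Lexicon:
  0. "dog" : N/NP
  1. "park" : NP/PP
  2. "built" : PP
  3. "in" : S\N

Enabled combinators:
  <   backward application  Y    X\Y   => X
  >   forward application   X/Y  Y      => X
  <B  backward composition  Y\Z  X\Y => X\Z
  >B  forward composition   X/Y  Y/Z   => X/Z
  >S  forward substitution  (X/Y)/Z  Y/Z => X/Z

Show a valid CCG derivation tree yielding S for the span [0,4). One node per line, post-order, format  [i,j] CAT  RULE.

[0,4] S   <
  [0,3] N   >
    [0,1] "dog" : N/NP
    [1,3] NP   >
      [1,2] "park" : NP/PP
      [2,3] "built" : PP
  [3,4] "in" : S\N

[0,1] N/NP  lex  "dog"
[1,2] NP/PP  lex  "park"
[2,3] PP  lex  "built"
[1,3] NP  >  k=2
[0,3] N  >  k=1
[3,4] S\N  lex  "in"
[0,4] S  <  k=3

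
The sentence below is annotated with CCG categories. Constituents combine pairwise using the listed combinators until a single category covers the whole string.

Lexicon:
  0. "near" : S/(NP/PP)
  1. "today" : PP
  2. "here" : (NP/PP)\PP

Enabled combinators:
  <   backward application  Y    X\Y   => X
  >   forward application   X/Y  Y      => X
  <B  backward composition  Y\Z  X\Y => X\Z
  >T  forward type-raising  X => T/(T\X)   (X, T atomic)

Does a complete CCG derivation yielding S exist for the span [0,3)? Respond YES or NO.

YES

[0,3] S   >
  [0,1] "near" : S/(NP/PP)
  [1,3] NP/PP   <
    [1,2] "today" : PP
    [2,3] "here" : (NP/PP)\PP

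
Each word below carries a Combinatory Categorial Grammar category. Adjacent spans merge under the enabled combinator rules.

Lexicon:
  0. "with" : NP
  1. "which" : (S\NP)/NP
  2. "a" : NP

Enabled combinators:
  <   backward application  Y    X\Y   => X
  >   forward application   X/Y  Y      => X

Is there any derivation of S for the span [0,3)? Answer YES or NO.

[0,3] S   <
  [0,1] "with" : NP
  [1,3] S\NP   >
    [1,2] "which" : (S\NP)/NP
    [2,3] "a" : NP

YES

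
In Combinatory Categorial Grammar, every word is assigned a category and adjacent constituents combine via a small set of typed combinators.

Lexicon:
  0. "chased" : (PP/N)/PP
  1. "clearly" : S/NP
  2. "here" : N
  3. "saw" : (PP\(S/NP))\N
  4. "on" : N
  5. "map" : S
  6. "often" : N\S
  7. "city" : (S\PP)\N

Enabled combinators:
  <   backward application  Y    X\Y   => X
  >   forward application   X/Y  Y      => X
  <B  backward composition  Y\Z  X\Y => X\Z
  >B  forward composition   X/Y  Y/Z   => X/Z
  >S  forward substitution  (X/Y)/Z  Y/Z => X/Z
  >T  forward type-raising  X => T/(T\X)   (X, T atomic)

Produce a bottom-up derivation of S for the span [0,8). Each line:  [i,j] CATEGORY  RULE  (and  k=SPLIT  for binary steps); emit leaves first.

[0,1] (PP/N)/PP  lex  "chased"
[1,2] S/NP  lex  "clearly"
[2,3] N  lex  "here"
[3,4] (PP\(S/NP))\N  lex  "saw"
[2,4] PP\(S/NP)  <  k=3
[1,4] PP  <  k=2
[0,4] PP/N  >  k=1
[4,5] N  lex  "on"
[0,5] PP  >  k=4
[5,6] S  lex  "map"
[5,6] N/(N\S)  >T
[6,7] N\S  lex  "often"
[5,7] N  >  k=6
[7,8] (S\PP)\N  lex  "city"
[5,8] S\PP  <  k=7
[0,8] S  <  k=5

[0,8] S   <
  [0,5] PP   >
    [0,4] PP/N   >
      [0,1] "chased" : (PP/N)/PP
      [1,4] PP   <
        [1,2] "clearly" : S/NP
        [2,4] PP\(S/NP)   <
          [2,3] "here" : N
          [3,4] "saw" : (PP\(S/NP))\N
    [4,5] "on" : N
  [5,8] S\PP   <
    [5,7] N   >
      [5,6] N/(N\S)   >T
        [5,6] "map" : S
      [6,7] "often" : N\S
    [7,8] "city" : (S\PP)\N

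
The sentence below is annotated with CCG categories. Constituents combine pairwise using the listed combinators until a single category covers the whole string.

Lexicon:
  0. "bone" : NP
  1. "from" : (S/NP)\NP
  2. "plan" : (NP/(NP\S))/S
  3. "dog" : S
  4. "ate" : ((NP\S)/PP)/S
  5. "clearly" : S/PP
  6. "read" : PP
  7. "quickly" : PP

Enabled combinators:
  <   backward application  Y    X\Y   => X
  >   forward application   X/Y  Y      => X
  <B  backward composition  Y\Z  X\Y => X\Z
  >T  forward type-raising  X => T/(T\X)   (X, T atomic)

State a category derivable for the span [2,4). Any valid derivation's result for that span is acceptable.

[0,8] S   >
  [0,2] S/NP   <
    [0,1] "bone" : NP
    [1,2] "from" : (S/NP)\NP
  [2,8] NP   >
    [2,4] NP/(NP\S)   >
      [2,3] "plan" : (NP/(NP\S))/S
      [3,4] "dog" : S
    [4,8] NP\S   >
      [4,7] (NP\S)/PP   >
        [4,5] "ate" : ((NP\S)/PP)/S
        [5,7] S   >
          [5,6] "clearly" : S/PP
          [6,7] "read" : PP
      [7,8] "quickly" : PP

NP/(NP\S)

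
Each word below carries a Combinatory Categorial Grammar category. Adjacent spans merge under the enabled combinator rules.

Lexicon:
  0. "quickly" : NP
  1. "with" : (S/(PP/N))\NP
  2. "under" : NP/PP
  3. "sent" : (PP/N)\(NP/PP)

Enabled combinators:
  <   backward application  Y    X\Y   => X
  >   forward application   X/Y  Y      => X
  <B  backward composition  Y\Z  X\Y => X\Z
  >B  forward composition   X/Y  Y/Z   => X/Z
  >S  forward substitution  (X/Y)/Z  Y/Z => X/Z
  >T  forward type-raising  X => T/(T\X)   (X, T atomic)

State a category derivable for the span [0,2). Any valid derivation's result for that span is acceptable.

[0,4] S   >
  [0,2] S/(PP/N)   <
    [0,1] "quickly" : NP
    [1,2] "with" : (S/(PP/N))\NP
  [2,4] PP/N   <
    [2,3] "under" : NP/PP
    [3,4] "sent" : (PP/N)\(NP/PP)

S/(PP/N)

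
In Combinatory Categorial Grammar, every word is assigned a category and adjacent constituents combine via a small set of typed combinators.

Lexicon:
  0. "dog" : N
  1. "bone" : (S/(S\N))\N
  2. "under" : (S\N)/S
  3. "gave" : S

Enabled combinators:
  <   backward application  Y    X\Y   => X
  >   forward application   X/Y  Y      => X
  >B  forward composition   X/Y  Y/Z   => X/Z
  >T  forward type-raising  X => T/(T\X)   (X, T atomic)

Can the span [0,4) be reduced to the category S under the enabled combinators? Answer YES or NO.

[0,4] S   >
  [0,2] S/(S\N)   <
    [0,1] "dog" : N
    [1,2] "bone" : (S/(S\N))\N
  [2,4] S\N   >
    [2,3] "under" : (S\N)/S
    [3,4] "gave" : S

YES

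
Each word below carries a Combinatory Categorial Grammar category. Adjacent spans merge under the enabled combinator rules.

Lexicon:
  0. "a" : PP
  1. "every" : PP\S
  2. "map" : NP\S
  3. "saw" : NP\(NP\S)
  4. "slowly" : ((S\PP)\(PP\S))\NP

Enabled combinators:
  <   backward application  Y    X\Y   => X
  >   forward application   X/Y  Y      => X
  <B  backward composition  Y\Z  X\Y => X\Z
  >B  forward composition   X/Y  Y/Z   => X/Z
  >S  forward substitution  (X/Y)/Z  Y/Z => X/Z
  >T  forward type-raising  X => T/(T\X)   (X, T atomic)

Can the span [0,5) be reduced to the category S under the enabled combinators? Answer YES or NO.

[0,5] S   >
  [0,1] S/(S\PP)   >T
    [0,1] "a" : PP
  [1,5] S\PP   <
    [1,2] "every" : PP\S
    [2,5] (S\PP)\(PP\S)   <
      [2,4] NP   <
        [2,3] "map" : NP\S
        [3,4] "saw" : NP\(NP\S)
      [4,5] "slowly" : ((S\PP)\(PP\S))\NP

YES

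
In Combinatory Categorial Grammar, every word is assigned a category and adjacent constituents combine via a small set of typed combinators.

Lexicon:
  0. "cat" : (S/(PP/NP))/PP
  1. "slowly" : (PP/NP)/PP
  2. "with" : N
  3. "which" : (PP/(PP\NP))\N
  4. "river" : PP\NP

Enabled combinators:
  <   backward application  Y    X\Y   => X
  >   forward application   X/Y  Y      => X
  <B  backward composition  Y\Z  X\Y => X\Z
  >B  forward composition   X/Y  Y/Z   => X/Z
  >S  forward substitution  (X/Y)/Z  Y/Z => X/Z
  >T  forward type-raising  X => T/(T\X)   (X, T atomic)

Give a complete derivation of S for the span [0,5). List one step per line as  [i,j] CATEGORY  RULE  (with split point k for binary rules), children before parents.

[0,5] S   >
  [0,2] S/PP   >S
    [0,1] "cat" : (S/(PP/NP))/PP
    [1,2] "slowly" : (PP/NP)/PP
  [2,5] PP   >
    [2,4] PP/(PP\NP)   <
      [2,3] "with" : N
      [3,4] "which" : (PP/(PP\NP))\N
    [4,5] "river" : PP\NP

[0,1] (S/(PP/NP))/PP  lex  "cat"
[1,2] (PP/NP)/PP  lex  "slowly"
[0,2] S/PP  >S  k=1
[2,3] N  lex  "with"
[3,4] (PP/(PP\NP))\N  lex  "which"
[2,4] PP/(PP\NP)  <  k=3
[4,5] PP\NP  lex  "river"
[2,5] PP  >  k=4
[0,5] S  >  k=2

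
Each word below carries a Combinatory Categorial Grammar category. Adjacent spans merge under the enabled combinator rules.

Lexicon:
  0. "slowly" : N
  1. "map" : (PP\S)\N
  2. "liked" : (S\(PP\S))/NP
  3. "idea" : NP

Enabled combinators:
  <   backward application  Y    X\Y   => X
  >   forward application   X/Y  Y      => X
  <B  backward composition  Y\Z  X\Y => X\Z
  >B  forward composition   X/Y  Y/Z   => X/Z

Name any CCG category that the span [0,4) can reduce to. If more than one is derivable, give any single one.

S

[0,4] S   <
  [0,1] "slowly" : N
  [1,4] S\N   <B
    [1,2] "map" : (PP\S)\N
    [2,4] S\(PP\S)   >
      [2,3] "liked" : (S\(PP\S))/NP
      [3,4] "idea" : NP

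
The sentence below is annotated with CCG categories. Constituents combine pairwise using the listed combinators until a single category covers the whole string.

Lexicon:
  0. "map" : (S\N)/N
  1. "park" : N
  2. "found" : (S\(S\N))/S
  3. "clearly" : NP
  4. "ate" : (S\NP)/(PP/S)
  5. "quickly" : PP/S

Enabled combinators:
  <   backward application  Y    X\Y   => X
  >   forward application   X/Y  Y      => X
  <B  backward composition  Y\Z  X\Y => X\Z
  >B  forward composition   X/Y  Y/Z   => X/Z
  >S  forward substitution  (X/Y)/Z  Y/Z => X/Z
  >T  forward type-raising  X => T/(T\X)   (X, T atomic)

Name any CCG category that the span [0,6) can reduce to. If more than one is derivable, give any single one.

[0,6] S   <
  [0,2] S\N   >
    [0,1] "map" : (S\N)/N
    [1,2] "park" : N
  [2,6] S\(S\N)   >
    [2,3] "found" : (S\(S\N))/S
    [3,6] S   >
      [3,4] S/(S\NP)   >T
        [3,4] "clearly" : NP
      [4,6] S\NP   >
        [4,5] "ate" : (S\NP)/(PP/S)
        [5,6] "quickly" : PP/S

S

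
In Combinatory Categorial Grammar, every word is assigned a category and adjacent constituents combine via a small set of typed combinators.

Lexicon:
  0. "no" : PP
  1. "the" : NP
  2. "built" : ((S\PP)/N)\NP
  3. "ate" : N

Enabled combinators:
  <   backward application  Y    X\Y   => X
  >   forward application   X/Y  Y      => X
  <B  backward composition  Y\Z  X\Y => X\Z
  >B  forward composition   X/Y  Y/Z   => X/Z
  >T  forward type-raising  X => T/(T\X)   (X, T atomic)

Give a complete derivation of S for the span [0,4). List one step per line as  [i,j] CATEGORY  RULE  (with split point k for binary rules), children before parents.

[0,1] PP  lex  "no"
[1,2] NP  lex  "the"
[2,3] ((S\PP)/N)\NP  lex  "built"
[1,3] (S\PP)/N  <  k=2
[3,4] N  lex  "ate"
[1,4] S\PP  >  k=3
[0,4] S  <  k=1

[0,4] S   <
  [0,1] "no" : PP
  [1,4] S\PP   >
    [1,3] (S\PP)/N   <
      [1,2] "the" : NP
      [2,3] "built" : ((S\PP)/N)\NP
    [3,4] "ate" : N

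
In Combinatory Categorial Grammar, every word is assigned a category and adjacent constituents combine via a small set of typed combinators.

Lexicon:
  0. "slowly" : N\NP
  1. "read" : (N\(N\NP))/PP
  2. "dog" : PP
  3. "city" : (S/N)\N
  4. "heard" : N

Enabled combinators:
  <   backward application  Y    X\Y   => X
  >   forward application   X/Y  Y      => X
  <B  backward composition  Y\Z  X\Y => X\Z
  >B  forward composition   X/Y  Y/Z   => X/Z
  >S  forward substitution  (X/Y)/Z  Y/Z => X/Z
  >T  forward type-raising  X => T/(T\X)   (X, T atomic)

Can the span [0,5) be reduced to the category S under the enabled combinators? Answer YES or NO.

YES

[0,5] S   >
  [0,4] S/N   <
    [0,3] N   <
      [0,1] "slowly" : N\NP
      [1,3] N\(N\NP)   >
        [1,2] "read" : (N\(N\NP))/PP
        [2,3] "dog" : PP
    [3,4] "city" : (S/N)\N
  [4,5] "heard" : N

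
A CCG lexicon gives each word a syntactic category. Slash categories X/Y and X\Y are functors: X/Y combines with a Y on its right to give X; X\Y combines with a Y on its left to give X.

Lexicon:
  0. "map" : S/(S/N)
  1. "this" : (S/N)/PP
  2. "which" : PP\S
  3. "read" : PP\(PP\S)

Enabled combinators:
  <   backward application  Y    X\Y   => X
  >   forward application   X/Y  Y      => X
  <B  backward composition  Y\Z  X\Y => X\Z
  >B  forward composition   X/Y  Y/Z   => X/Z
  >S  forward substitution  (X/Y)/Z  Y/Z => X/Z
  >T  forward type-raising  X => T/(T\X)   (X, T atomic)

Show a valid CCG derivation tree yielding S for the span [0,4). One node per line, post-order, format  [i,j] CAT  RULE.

[0,1] S/(S/N)  lex  "map"
[1,2] (S/N)/PP  lex  "this"
[0,2] S/PP  >B  k=1
[2,3] PP\S  lex  "which"
[3,4] PP\(PP\S)  lex  "read"
[2,4] PP  <  k=3
[0,4] S  >  k=2

[0,4] S   >
  [0,2] S/PP   >B
    [0,1] "map" : S/(S/N)
    [1,2] "this" : (S/N)/PP
  [2,4] PP   <
    [2,3] "which" : PP\S
    [3,4] "read" : PP\(PP\S)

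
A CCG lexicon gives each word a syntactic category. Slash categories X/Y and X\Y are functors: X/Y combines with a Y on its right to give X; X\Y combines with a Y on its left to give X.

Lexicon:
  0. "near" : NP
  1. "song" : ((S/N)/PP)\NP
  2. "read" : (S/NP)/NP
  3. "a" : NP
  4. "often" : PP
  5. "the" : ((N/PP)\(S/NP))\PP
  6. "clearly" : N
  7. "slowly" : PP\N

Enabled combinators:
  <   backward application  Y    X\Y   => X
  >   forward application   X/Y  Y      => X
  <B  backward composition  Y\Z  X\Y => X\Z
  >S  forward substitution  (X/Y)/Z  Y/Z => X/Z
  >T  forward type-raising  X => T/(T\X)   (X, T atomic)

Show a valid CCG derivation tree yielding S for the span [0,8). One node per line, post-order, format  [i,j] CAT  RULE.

[0,8] S   >
  [0,6] S/PP   >S
    [0,2] (S/N)/PP   <
      [0,1] "near" : NP
      [1,2] "song" : ((S/N)/PP)\NP
    [2,6] N/PP   <
      [2,4] S/NP   >
        [2,3] "read" : (S/NP)/NP
        [3,4] "a" : NP
      [4,6] (N/PP)\(S/NP)   <
        [4,5] "often" : PP
        [5,6] "the" : ((N/PP)\(S/NP))\PP
  [6,8] PP   <
    [6,7] "clearly" : N
    [7,8] "slowly" : PP\N

[0,1] NP  lex  "near"
[1,2] ((S/N)/PP)\NP  lex  "song"
[0,2] (S/N)/PP  <  k=1
[2,3] (S/NP)/NP  lex  "read"
[3,4] NP  lex  "a"
[2,4] S/NP  >  k=3
[4,5] PP  lex  "often"
[5,6] ((N/PP)\(S/NP))\PP  lex  "the"
[4,6] (N/PP)\(S/NP)  <  k=5
[2,6] N/PP  <  k=4
[0,6] S/PP  >S  k=2
[6,7] N  lex  "clearly"
[7,8] PP\N  lex  "slowly"
[6,8] PP  <  k=7
[0,8] S  >  k=6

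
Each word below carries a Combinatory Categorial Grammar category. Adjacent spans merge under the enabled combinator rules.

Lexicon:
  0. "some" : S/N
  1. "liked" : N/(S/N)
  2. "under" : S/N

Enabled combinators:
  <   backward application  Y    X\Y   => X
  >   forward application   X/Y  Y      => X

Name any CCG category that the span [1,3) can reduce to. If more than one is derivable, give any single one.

N

[0,3] S   >
  [0,1] "some" : S/N
  [1,3] N   >
    [1,2] "liked" : N/(S/N)
    [2,3] "under" : S/N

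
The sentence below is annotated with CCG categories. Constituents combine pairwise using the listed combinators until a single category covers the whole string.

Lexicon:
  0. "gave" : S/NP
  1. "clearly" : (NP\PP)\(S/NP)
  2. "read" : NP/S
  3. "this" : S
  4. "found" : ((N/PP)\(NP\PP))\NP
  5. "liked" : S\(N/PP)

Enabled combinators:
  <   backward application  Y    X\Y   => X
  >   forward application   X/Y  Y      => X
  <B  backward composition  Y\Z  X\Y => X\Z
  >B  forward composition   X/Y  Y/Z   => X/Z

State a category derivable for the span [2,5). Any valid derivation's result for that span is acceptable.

[0,6] S   <
  [0,5] N/PP   <
    [0,2] NP\PP   <
      [0,1] "gave" : S/NP
      [1,2] "clearly" : (NP\PP)\(S/NP)
    [2,5] (N/PP)\(NP\PP)   <
      [2,4] NP   >
        [2,3] "read" : NP/S
        [3,4] "this" : S
      [4,5] "found" : ((N/PP)\(NP\PP))\NP
  [5,6] "liked" : S\(N/PP)

(N/PP)\(NP\PP)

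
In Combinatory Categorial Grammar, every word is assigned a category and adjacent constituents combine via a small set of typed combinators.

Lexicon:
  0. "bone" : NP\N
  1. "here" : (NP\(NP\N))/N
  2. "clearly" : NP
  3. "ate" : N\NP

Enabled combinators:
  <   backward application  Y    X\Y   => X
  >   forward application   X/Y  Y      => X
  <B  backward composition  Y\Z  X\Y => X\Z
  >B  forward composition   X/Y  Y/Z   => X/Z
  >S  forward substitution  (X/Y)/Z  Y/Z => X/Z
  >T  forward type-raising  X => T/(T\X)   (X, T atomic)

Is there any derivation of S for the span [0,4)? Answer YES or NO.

NO

NP\N (NP\(NP\N))/N NP N\NP
CKY chart[0,4] = {N/(N\NP), NP, NP/(NP\NP), PP/(PP\NP), S/(S\NP)}; S ∉ chart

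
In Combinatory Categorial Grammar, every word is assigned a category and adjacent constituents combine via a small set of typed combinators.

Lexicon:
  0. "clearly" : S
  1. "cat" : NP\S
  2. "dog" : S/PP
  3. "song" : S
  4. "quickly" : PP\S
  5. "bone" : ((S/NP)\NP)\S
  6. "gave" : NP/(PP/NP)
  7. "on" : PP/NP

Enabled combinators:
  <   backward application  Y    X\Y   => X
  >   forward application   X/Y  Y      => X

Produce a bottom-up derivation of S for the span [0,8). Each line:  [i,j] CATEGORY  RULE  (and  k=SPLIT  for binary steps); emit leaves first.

[0,1] S  lex  "clearly"
[1,2] NP\S  lex  "cat"
[0,2] NP  <  k=1
[2,3] S/PP  lex  "dog"
[3,4] S  lex  "song"
[4,5] PP\S  lex  "quickly"
[3,5] PP  <  k=4
[2,5] S  >  k=3
[5,6] ((S/NP)\NP)\S  lex  "bone"
[2,6] (S/NP)\NP  <  k=5
[0,6] S/NP  <  k=2
[6,7] NP/(PP/NP)  lex  "gave"
[7,8] PP/NP  lex  "on"
[6,8] NP  >  k=7
[0,8] S  >  k=6

[0,8] S   >
  [0,6] S/NP   <
    [0,2] NP   <
      [0,1] "clearly" : S
      [1,2] "cat" : NP\S
    [2,6] (S/NP)\NP   <
      [2,5] S   >
        [2,3] "dog" : S/PP
        [3,5] PP   <
          [3,4] "song" : S
          [4,5] "quickly" : PP\S
      [5,6] "bone" : ((S/NP)\NP)\S
  [6,8] NP   >
    [6,7] "gave" : NP/(PP/NP)
    [7,8] "on" : PP/NP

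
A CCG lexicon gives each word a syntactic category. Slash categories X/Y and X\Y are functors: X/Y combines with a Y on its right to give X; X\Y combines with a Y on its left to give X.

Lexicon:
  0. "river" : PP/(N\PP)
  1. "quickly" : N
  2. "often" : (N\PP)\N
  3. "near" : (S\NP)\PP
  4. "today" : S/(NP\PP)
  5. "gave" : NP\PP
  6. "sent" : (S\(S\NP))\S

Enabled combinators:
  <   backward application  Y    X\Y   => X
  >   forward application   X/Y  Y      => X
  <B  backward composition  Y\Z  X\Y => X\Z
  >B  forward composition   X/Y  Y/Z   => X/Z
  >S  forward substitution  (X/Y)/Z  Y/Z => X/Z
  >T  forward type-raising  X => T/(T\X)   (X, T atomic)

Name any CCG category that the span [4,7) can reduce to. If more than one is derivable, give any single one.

S\(S\NP)

[0,7] S   <
  [0,4] S\NP   <
    [0,3] PP   >
      [0,1] "river" : PP/(N\PP)
      [1,3] N\PP   <
        [1,2] "quickly" : N
        [2,3] "often" : (N\PP)\N
    [3,4] "near" : (S\NP)\PP
  [4,7] S\(S\NP)   <
    [4,6] S   >
      [4,5] "today" : S/(NP\PP)
      [5,6] "gave" : NP\PP
    [6,7] "sent" : (S\(S\NP))\S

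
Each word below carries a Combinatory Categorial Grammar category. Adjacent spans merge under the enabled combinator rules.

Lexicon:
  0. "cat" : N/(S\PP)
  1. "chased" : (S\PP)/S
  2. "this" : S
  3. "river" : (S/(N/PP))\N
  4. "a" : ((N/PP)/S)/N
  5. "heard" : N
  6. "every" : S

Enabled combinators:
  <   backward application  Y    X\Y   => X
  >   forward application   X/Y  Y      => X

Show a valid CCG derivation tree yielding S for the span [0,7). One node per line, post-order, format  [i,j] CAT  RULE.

[0,7] S   >
  [0,4] S/(N/PP)   <
    [0,3] N   >
      [0,1] "cat" : N/(S\PP)
      [1,3] S\PP   >
        [1,2] "chased" : (S\PP)/S
        [2,3] "this" : S
    [3,4] "river" : (S/(N/PP))\N
  [4,7] N/PP   >
    [4,6] (N/PP)/S   >
      [4,5] "a" : ((N/PP)/S)/N
      [5,6] "heard" : N
    [6,7] "every" : S

[0,1] N/(S\PP)  lex  "cat"
[1,2] (S\PP)/S  lex  "chased"
[2,3] S  lex  "this"
[1,3] S\PP  >  k=2
[0,3] N  >  k=1
[3,4] (S/(N/PP))\N  lex  "river"
[0,4] S/(N/PP)  <  k=3
[4,5] ((N/PP)/S)/N  lex  "a"
[5,6] N  lex  "heard"
[4,6] (N/PP)/S  >  k=5
[6,7] S  lex  "every"
[4,7] N/PP  >  k=6
[0,7] S  >  k=4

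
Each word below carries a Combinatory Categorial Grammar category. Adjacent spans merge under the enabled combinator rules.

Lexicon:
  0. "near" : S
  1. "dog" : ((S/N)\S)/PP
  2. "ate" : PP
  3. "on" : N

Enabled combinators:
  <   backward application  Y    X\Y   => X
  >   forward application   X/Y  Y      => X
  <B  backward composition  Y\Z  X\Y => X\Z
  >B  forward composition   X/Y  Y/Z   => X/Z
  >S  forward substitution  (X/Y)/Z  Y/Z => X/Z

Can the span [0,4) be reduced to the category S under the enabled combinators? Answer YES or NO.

[0,4] S   >
  [0,3] S/N   <
    [0,1] "near" : S
    [1,3] (S/N)\S   >
      [1,2] "dog" : ((S/N)\S)/PP
      [2,3] "ate" : PP
  [3,4] "on" : N

YES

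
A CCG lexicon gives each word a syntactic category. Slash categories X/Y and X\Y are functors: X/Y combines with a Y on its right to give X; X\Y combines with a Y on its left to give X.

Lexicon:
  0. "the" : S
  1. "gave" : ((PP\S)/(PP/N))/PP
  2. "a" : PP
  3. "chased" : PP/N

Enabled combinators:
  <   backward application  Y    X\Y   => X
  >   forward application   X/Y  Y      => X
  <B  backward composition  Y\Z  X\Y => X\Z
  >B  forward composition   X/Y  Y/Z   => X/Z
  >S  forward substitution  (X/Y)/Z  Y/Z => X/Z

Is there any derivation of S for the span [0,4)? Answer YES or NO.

NO

S ((PP\S)/(PP/N))/PP PP PP/N
CKY chart[0,4] = {PP}; S ∉ chart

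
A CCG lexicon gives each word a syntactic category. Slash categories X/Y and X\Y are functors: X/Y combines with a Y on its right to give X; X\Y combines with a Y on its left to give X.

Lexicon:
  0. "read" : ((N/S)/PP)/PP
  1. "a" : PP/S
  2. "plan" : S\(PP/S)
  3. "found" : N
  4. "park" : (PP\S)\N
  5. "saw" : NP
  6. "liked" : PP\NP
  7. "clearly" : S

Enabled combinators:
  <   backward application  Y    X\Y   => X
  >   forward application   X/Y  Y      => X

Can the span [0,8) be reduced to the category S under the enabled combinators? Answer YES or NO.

NO

((N/S)/PP)/PP PP/S S\(PP/S) N (PP\S)\N NP PP\NP S
CKY chart[0,8] = {N}; S ∉ chart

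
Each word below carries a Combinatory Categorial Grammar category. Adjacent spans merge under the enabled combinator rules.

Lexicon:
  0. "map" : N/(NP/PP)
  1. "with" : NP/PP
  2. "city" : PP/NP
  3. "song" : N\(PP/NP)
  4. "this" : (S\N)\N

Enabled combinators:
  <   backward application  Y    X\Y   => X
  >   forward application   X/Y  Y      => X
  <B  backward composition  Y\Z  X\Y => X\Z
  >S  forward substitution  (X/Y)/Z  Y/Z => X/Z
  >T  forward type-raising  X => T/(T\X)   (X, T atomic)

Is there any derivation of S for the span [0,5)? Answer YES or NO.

[0,5] S   <
  [0,2] N   >
    [0,1] "map" : N/(NP/PP)
    [1,2] "with" : NP/PP
  [2,5] S\N   <
    [2,4] N   <
      [2,3] "city" : PP/NP
      [3,4] "song" : N\(PP/NP)
    [4,5] "this" : (S\N)\N

YES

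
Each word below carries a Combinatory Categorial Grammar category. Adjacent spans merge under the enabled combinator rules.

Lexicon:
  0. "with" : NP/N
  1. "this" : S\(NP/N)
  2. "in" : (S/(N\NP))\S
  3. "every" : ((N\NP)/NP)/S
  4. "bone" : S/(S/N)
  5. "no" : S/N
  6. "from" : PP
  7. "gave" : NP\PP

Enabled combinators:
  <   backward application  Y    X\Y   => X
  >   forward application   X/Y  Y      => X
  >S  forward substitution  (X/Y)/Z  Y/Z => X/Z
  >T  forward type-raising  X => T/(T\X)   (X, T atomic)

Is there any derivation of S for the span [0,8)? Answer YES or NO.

YES

[0,8] S   >
  [0,3] S/(N\NP)   <
    [0,2] S   <
      [0,1] "with" : NP/N
      [1,2] "this" : S\(NP/N)
    [2,3] "in" : (S/(N\NP))\S
  [3,8] N\NP   >
    [3,6] (N\NP)/NP   >
      [3,4] "every" : ((N\NP)/NP)/S
      [4,6] S   >
        [4,5] "bone" : S/(S/N)
        [5,6] "no" : S/N
    [6,8] NP   <
      [6,7] "from" : PP
      [7,8] "gave" : NP\PP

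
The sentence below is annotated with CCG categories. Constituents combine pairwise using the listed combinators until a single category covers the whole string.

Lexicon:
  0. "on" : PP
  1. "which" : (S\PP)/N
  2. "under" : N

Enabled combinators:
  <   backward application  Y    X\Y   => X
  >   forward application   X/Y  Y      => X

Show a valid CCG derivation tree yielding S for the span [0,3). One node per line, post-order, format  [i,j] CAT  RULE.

[0,3] S   <
  [0,1] "on" : PP
  [1,3] S\PP   >
    [1,2] "which" : (S\PP)/N
    [2,3] "under" : N

[0,1] PP  lex  "on"
[1,2] (S\PP)/N  lex  "which"
[2,3] N  lex  "under"
[1,3] S\PP  >  k=2
[0,3] S  <  k=1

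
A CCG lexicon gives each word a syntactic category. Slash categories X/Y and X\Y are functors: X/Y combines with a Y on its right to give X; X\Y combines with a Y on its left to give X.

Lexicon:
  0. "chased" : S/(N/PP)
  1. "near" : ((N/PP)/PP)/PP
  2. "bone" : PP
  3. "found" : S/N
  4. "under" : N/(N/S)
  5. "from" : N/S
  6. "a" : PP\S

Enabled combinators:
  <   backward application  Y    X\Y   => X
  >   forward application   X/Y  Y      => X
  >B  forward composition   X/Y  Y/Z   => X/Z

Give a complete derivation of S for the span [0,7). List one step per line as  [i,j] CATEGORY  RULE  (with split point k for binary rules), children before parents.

[0,1] S/(N/PP)  lex  "chased"
[1,2] ((N/PP)/PP)/PP  lex  "near"
[2,3] PP  lex  "bone"
[1,3] (N/PP)/PP  >  k=2
[0,3] S/PP  >B  k=1
[3,4] S/N  lex  "found"
[4,5] N/(N/S)  lex  "under"
[5,6] N/S  lex  "from"
[4,6] N  >  k=5
[3,6] S  >  k=4
[6,7] PP\S  lex  "a"
[3,7] PP  <  k=6
[0,7] S  >  k=3

[0,7] S   >
  [0,3] S/PP   >B
    [0,1] "chased" : S/(N/PP)
    [1,3] (N/PP)/PP   >
      [1,2] "near" : ((N/PP)/PP)/PP
      [2,3] "bone" : PP
  [3,7] PP   <
    [3,6] S   >
      [3,4] "found" : S/N
      [4,6] N   >
        [4,5] "under" : N/(N/S)
        [5,6] "from" : N/S
    [6,7] "a" : PP\S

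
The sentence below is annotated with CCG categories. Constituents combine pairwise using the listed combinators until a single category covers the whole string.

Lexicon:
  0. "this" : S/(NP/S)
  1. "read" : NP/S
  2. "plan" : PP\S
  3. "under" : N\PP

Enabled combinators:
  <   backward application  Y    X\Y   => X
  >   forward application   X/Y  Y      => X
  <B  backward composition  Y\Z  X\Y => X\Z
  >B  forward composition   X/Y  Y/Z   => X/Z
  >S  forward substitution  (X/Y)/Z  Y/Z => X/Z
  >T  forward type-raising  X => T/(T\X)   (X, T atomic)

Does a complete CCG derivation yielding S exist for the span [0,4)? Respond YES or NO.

NO

S/(NP/S) NP/S PP\S N\PP
CKY chart[0,4] = {N, N/(N\N), NP/(NP\N), PP/(PP\N), S/(S\N)}; S ∉ chart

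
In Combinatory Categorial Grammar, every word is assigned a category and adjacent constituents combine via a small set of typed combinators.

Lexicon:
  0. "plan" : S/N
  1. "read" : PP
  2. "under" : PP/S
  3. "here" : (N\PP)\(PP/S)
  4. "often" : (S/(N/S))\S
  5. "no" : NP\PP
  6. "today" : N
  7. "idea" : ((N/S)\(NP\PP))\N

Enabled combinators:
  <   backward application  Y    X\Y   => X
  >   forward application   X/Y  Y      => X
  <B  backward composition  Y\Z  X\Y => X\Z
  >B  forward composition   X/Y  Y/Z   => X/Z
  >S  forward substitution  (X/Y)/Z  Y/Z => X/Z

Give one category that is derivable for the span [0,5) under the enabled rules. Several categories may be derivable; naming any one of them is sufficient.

[0,8] S   >
  [0,5] S/(N/S)   <
    [0,4] S   >
      [0,1] "plan" : S/N
      [1,4] N   <
        [1,2] "read" : PP
        [2,4] N\PP   <
          [2,3] "under" : PP/S
          [3,4] "here" : (N\PP)\(PP/S)
    [4,5] "often" : (S/(N/S))\S
  [5,8] N/S   <
    [5,6] "no" : NP\PP
    [6,8] (N/S)\(NP\PP)   <
      [6,7] "today" : N
      [7,8] "idea" : ((N/S)\(NP\PP))\N

S/(N/S)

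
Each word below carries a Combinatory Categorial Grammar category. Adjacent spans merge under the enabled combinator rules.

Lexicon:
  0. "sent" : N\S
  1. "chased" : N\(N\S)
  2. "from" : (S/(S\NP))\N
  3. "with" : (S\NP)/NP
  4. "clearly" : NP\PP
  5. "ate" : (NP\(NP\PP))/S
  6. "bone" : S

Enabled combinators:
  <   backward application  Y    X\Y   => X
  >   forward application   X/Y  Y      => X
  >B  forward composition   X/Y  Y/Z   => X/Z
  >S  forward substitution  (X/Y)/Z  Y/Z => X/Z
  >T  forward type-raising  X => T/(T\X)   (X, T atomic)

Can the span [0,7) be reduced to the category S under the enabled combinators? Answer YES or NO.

[0,7] S   >
  [0,3] S/(S\NP)   <
    [0,2] N   <
      [0,1] "sent" : N\S
      [1,2] "chased" : N\(N\S)
    [2,3] "from" : (S/(S\NP))\N
  [3,7] S\NP   >
    [3,4] "with" : (S\NP)/NP
    [4,7] NP   <
      [4,5] "clearly" : NP\PP
      [5,7] NP\(NP\PP)   >
        [5,6] "ate" : (NP\(NP\PP))/S
        [6,7] "bone" : S

YES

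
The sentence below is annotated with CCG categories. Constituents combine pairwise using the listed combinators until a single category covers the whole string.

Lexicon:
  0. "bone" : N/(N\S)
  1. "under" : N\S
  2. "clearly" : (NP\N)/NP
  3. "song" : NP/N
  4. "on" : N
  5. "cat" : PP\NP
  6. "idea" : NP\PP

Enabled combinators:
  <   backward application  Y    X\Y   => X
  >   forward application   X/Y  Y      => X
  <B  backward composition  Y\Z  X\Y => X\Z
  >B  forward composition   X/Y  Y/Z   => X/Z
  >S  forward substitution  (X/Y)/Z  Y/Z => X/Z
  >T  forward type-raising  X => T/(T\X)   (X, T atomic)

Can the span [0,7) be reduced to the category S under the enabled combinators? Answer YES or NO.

NO

N/(N\S) N\S (NP\N)/NP NP/N N PP\NP NP\PP
CKY chart[0,7] = {N/(N\NP), NP, NP/(NP\NP), PP/(PP\NP), S/(S\NP)}; S ∉ chart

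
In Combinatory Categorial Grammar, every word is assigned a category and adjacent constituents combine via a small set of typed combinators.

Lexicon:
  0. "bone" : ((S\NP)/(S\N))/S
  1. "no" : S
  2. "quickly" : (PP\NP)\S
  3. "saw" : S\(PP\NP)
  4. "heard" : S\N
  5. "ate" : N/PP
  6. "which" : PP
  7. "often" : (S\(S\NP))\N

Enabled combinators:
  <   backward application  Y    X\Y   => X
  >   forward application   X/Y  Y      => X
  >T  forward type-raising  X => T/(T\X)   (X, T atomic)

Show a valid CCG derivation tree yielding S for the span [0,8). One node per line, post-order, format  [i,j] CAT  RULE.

[0,8] S   <
  [0,5] S\NP   >
    [0,4] (S\NP)/(S\N)   >
      [0,1] "bone" : ((S\NP)/(S\N))/S
      [1,4] S   <
        [1,3] PP\NP   <
          [1,2] "no" : S
          [2,3] "quickly" : (PP\NP)\S
        [3,4] "saw" : S\(PP\NP)
    [4,5] "heard" : S\N
  [5,8] S\(S\NP)   <
    [5,7] N   >
      [5,6] "ate" : N/PP
      [6,7] "which" : PP
    [7,8] "often" : (S\(S\NP))\N

[0,1] ((S\NP)/(S\N))/S  lex  "bone"
[1,2] S  lex  "no"
[2,3] (PP\NP)\S  lex  "quickly"
[1,3] PP\NP  <  k=2
[3,4] S\(PP\NP)  lex  "saw"
[1,4] S  <  k=3
[0,4] (S\NP)/(S\N)  >  k=1
[4,5] S\N  lex  "heard"
[0,5] S\NP  >  k=4
[5,6] N/PP  lex  "ate"
[6,7] PP  lex  "which"
[5,7] N  >  k=6
[7,8] (S\(S\NP))\N  lex  "often"
[5,8] S\(S\NP)  <  k=7
[0,8] S  <  k=5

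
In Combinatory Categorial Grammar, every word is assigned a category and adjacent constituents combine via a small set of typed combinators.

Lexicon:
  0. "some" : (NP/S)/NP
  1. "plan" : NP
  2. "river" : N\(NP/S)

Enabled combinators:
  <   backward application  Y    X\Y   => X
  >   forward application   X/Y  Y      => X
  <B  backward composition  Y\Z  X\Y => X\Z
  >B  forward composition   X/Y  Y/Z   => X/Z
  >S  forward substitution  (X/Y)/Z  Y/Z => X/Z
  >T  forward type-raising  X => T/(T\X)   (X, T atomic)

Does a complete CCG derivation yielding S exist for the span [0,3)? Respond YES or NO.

NO

(NP/S)/NP NP N\(NP/S)
CKY chart[0,3] = {N, N/(N\N), NP/(NP\N), PP/(PP\N), S/(S\N)}; S ∉ chart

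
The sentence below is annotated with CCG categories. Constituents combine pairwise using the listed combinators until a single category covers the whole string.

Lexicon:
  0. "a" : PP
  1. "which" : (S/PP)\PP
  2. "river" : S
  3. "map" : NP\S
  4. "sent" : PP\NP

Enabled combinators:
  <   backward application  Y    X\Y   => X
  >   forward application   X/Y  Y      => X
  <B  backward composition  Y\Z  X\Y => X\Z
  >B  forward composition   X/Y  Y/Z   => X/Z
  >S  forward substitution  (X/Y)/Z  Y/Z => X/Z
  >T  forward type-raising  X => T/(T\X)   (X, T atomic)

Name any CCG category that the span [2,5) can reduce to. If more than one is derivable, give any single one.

[0,5] S   >
  [0,2] S/PP   <
    [0,1] "a" : PP
    [1,2] "which" : (S/PP)\PP
  [2,5] PP   <
    [2,4] NP   >
      [2,3] NP/(NP\S)   >T
        [2,3] "river" : S
      [3,4] "map" : NP\S
    [4,5] "sent" : PP\NP

PP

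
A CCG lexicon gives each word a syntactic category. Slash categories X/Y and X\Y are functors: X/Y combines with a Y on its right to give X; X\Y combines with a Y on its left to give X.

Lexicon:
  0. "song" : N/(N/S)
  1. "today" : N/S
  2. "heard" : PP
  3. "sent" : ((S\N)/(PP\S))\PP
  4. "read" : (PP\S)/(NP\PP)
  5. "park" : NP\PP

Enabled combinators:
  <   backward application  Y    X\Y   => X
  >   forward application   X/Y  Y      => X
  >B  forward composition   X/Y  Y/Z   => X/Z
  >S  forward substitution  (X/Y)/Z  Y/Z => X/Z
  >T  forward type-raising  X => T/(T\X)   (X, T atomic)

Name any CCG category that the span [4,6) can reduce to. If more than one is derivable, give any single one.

PP\S

[0,6] S   <
  [0,2] N   >
    [0,1] "song" : N/(N/S)
    [1,2] "today" : N/S
  [2,6] S\N   >
    [2,4] (S\N)/(PP\S)   <
      [2,3] "heard" : PP
      [3,4] "sent" : ((S\N)/(PP\S))\PP
    [4,6] PP\S   >
      [4,5] "read" : (PP\S)/(NP\PP)
      [5,6] "park" : NP\PP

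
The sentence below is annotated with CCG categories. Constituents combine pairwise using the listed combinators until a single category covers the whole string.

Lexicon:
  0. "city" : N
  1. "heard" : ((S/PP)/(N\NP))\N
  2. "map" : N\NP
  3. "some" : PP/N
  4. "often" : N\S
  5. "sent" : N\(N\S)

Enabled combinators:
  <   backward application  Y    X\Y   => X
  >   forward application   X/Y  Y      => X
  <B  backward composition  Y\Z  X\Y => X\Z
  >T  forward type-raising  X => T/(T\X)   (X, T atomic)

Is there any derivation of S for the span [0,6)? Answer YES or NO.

YES

[0,6] S   >
  [0,3] S/PP   >
    [0,2] (S/PP)/(N\NP)   <
      [0,1] "city" : N
      [1,2] "heard" : ((S/PP)/(N\NP))\N
    [2,3] "map" : N\NP
  [3,6] PP   >
    [3,4] "some" : PP/N
    [4,6] N   <
      [4,5] "often" : N\S
      [5,6] "sent" : N\(N\S)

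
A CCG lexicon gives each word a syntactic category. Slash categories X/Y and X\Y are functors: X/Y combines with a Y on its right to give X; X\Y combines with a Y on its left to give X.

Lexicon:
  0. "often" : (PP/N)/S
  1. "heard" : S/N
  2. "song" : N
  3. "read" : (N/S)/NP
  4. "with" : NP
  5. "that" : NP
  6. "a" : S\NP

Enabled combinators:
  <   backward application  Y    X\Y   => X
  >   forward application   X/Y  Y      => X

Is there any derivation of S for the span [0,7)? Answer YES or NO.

NO

(PP/N)/S S/N N (N/S)/NP NP NP S\NP
CKY chart[0,7] = {PP}; S ∉ chart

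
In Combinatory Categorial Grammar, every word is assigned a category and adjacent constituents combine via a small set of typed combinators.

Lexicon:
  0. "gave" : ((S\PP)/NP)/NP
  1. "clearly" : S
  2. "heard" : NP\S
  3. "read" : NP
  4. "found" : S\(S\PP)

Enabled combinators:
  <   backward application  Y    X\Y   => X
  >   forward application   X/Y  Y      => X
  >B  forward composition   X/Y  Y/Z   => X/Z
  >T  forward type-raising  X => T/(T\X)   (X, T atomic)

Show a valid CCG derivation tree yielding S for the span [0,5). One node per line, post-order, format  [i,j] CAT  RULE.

[0,5] S   <
  [0,4] S\PP   >
    [0,3] (S\PP)/NP   >
      [0,1] "gave" : ((S\PP)/NP)/NP
      [1,3] NP   <
        [1,2] "clearly" : S
        [2,3] "heard" : NP\S
    [3,4] "read" : NP
  [4,5] "found" : S\(S\PP)

[0,1] ((S\PP)/NP)/NP  lex  "gave"
[1,2] S  lex  "clearly"
[2,3] NP\S  lex  "heard"
[1,3] NP  <  k=2
[0,3] (S\PP)/NP  >  k=1
[3,4] NP  lex  "read"
[0,4] S\PP  >  k=3
[4,5] S\(S\PP)  lex  "found"
[0,5] S  <  k=4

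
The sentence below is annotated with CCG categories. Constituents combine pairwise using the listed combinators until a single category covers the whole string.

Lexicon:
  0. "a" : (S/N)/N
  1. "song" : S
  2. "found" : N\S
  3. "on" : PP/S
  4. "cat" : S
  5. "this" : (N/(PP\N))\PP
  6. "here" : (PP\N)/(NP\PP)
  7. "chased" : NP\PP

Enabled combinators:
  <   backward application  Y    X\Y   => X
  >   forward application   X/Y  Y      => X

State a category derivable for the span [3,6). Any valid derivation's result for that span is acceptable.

N/(PP\N)

[0,8] S   >
  [0,3] S/N   >
    [0,1] "a" : (S/N)/N
    [1,3] N   <
      [1,2] "song" : S
      [2,3] "found" : N\S
  [3,8] N   >
    [3,6] N/(PP\N)   <
      [3,5] PP   >
        [3,4] "on" : PP/S
        [4,5] "cat" : S
      [5,6] "this" : (N/(PP\N))\PP
    [6,8] PP\N   >
      [6,7] "here" : (PP\N)/(NP\PP)
      [7,8] "chased" : NP\PP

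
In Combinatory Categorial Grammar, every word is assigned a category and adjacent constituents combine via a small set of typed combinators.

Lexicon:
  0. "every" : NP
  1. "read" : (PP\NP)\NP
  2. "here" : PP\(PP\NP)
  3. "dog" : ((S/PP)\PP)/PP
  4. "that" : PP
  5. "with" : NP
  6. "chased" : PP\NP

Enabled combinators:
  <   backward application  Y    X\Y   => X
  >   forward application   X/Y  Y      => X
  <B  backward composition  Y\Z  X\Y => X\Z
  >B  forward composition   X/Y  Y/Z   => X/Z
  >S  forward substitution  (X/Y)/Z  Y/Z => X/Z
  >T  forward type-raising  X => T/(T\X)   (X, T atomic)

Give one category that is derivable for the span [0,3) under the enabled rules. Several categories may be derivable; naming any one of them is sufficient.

PP

[0,7] S   >
  [0,5] S/PP   <
    [0,3] PP   <
      [0,2] PP\NP   <
        [0,1] "every" : NP
        [1,2] "read" : (PP\NP)\NP
      [2,3] "here" : PP\(PP\NP)
    [3,5] (S/PP)\PP   >
      [3,4] "dog" : ((S/PP)\PP)/PP
      [4,5] "that" : PP
  [5,7] PP   >
    [5,6] PP/(PP\NP)   >T
      [5,6] "with" : NP
    [6,7] "chased" : PP\NP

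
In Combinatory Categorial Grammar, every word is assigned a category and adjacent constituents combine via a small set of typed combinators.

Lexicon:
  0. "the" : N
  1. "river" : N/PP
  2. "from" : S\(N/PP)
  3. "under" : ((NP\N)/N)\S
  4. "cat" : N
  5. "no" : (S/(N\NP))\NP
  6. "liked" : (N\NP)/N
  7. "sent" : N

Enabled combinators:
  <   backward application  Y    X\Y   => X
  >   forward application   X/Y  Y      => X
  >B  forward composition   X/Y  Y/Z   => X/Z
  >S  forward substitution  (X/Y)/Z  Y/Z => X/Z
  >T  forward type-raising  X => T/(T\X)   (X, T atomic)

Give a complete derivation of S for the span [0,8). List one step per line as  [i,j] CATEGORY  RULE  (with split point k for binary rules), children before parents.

[0,8] S   >
  [0,6] S/(N\NP)   <
    [0,5] NP   <
      [0,1] "the" : N
      [1,5] NP\N   >
        [1,4] (NP\N)/N   <
          [1,3] S   <
            [1,2] "river" : N/PP
            [2,3] "from" : S\(N/PP)
          [3,4] "under" : ((NP\N)/N)\S
        [4,5] "cat" : N
    [5,6] "no" : (S/(N\NP))\NP
  [6,8] N\NP   >
    [6,7] "liked" : (N\NP)/N
    [7,8] "sent" : N

[0,1] N  lex  "the"
[1,2] N/PP  lex  "river"
[2,3] S\(N/PP)  lex  "from"
[1,3] S  <  k=2
[3,4] ((NP\N)/N)\S  lex  "under"
[1,4] (NP\N)/N  <  k=3
[4,5] N  lex  "cat"
[1,5] NP\N  >  k=4
[0,5] NP  <  k=1
[5,6] (S/(N\NP))\NP  lex  "no"
[0,6] S/(N\NP)  <  k=5
[6,7] (N\NP)/N  lex  "liked"
[7,8] N  lex  "sent"
[6,8] N\NP  >  k=7
[0,8] S  >  k=6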